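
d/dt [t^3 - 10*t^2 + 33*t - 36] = 3*t^2 - 20*t + 33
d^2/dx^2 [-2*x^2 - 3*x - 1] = -4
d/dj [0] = 0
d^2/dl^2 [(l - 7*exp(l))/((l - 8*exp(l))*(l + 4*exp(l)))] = (-3*l^4*exp(l) + 116*l^3*exp(2*l) + 12*l^3*exp(l) + 2*l^3 - 960*l^2*exp(3*l) - 384*l^2*exp(2*l) - 42*l^2*exp(l) + 4992*l*exp(4*l) + 2688*l*exp(3*l) + 360*l*exp(2*l) - 7168*exp(5*l) - 7680*exp(4*l) - 928*exp(3*l))/(l^6 - 12*l^5*exp(l) - 48*l^4*exp(2*l) + 704*l^3*exp(3*l) + 1536*l^2*exp(4*l) - 12288*l*exp(5*l) - 32768*exp(6*l))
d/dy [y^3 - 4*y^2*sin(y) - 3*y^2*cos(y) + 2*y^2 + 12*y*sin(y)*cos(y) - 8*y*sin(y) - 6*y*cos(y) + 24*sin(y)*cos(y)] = 3*y^2*sin(y) - 4*y^2*cos(y) + 3*y^2 - 2*y*sin(y) - 14*y*cos(y) + 12*y*cos(2*y) + 4*y - 8*sin(y) + 6*sin(2*y) - 6*cos(y) + 24*cos(2*y)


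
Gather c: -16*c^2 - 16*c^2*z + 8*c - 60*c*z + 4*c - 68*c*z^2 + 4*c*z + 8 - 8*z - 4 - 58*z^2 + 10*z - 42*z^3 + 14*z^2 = c^2*(-16*z - 16) + c*(-68*z^2 - 56*z + 12) - 42*z^3 - 44*z^2 + 2*z + 4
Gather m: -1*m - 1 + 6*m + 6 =5*m + 5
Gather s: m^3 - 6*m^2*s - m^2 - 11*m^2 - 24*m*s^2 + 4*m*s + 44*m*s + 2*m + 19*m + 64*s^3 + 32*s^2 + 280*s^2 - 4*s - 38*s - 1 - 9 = m^3 - 12*m^2 + 21*m + 64*s^3 + s^2*(312 - 24*m) + s*(-6*m^2 + 48*m - 42) - 10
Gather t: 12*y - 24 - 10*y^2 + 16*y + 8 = -10*y^2 + 28*y - 16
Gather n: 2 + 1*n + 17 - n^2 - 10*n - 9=-n^2 - 9*n + 10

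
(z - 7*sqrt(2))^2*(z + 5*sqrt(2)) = z^3 - 9*sqrt(2)*z^2 - 42*z + 490*sqrt(2)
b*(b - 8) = b^2 - 8*b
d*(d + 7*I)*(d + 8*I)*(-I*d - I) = -I*d^4 + 15*d^3 - I*d^3 + 15*d^2 + 56*I*d^2 + 56*I*d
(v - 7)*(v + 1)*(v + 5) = v^3 - v^2 - 37*v - 35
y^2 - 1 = (y - 1)*(y + 1)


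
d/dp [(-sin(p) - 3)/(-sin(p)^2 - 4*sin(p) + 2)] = (-6*sin(p) + cos(p)^2 - 15)*cos(p)/(sin(p)^2 + 4*sin(p) - 2)^2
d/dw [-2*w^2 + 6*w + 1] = 6 - 4*w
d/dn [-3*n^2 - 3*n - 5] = -6*n - 3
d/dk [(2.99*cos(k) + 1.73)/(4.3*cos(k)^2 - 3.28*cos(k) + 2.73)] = (12.857*cos(k)^2 + 14.878*cos(k) - 13.8371)*sin(k)/(18.49*cos(k)^4 - 28.208*cos(k)^3 + 34.2364*cos(k)^2 - 17.9088*cos(k) + 7.4529)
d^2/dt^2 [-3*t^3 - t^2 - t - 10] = -18*t - 2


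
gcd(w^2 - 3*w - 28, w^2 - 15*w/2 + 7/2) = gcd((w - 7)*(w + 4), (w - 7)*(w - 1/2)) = w - 7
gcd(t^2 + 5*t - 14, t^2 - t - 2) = t - 2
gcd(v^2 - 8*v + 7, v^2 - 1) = v - 1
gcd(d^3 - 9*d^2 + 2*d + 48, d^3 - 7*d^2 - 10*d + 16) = d^2 - 6*d - 16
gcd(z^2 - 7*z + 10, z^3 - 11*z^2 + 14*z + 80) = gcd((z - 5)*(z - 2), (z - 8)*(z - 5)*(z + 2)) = z - 5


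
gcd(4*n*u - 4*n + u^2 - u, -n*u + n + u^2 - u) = u - 1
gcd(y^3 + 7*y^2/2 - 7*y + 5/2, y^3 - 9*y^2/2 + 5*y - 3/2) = y^2 - 3*y/2 + 1/2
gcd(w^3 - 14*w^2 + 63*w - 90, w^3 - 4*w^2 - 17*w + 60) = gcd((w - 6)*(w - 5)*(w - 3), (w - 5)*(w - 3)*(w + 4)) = w^2 - 8*w + 15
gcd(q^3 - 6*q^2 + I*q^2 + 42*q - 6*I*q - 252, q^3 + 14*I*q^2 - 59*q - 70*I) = q + 7*I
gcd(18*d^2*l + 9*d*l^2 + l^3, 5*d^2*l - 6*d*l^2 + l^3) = l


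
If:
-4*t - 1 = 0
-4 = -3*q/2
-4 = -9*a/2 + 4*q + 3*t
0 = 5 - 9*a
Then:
No Solution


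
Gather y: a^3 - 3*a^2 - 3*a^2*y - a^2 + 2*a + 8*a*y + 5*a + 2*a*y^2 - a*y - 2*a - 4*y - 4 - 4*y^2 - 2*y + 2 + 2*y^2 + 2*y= a^3 - 4*a^2 + 5*a + y^2*(2*a - 2) + y*(-3*a^2 + 7*a - 4) - 2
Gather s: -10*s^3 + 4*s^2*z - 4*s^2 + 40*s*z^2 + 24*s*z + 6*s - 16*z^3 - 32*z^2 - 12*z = -10*s^3 + s^2*(4*z - 4) + s*(40*z^2 + 24*z + 6) - 16*z^3 - 32*z^2 - 12*z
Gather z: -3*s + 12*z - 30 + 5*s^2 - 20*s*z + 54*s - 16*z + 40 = 5*s^2 + 51*s + z*(-20*s - 4) + 10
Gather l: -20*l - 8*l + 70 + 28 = 98 - 28*l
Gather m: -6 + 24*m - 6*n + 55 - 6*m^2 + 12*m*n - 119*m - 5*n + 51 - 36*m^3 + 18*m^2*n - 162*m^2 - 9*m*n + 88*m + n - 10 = -36*m^3 + m^2*(18*n - 168) + m*(3*n - 7) - 10*n + 90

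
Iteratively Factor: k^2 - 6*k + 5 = (k - 5)*(k - 1)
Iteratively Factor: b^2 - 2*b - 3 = (b - 3)*(b + 1)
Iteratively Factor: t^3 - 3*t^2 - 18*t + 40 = (t + 4)*(t^2 - 7*t + 10) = (t - 5)*(t + 4)*(t - 2)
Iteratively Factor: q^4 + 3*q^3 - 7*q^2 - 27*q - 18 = (q - 3)*(q^3 + 6*q^2 + 11*q + 6) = (q - 3)*(q + 1)*(q^2 + 5*q + 6) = (q - 3)*(q + 1)*(q + 2)*(q + 3)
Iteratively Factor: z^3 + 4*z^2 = (z)*(z^2 + 4*z) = z*(z + 4)*(z)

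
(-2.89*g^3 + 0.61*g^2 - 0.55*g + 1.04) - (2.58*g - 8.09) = -2.89*g^3 + 0.61*g^2 - 3.13*g + 9.13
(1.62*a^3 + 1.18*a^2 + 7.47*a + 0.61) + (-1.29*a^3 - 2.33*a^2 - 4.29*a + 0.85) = 0.33*a^3 - 1.15*a^2 + 3.18*a + 1.46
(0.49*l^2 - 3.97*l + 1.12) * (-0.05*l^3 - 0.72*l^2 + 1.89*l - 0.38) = -0.0245*l^5 - 0.1543*l^4 + 3.7285*l^3 - 8.4959*l^2 + 3.6254*l - 0.4256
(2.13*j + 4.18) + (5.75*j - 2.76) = 7.88*j + 1.42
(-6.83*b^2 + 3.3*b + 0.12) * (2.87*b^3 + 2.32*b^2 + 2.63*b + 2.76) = -19.6021*b^5 - 6.3746*b^4 - 9.9625*b^3 - 9.8934*b^2 + 9.4236*b + 0.3312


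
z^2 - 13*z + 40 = (z - 8)*(z - 5)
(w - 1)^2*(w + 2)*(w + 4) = w^4 + 4*w^3 - 3*w^2 - 10*w + 8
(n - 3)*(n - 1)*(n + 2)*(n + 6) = n^4 + 4*n^3 - 17*n^2 - 24*n + 36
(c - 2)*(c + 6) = c^2 + 4*c - 12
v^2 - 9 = (v - 3)*(v + 3)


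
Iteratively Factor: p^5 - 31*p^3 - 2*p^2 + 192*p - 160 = (p - 2)*(p^4 + 2*p^3 - 27*p^2 - 56*p + 80) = (p - 5)*(p - 2)*(p^3 + 7*p^2 + 8*p - 16) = (p - 5)*(p - 2)*(p + 4)*(p^2 + 3*p - 4) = (p - 5)*(p - 2)*(p - 1)*(p + 4)*(p + 4)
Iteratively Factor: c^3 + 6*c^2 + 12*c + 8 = (c + 2)*(c^2 + 4*c + 4) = (c + 2)^2*(c + 2)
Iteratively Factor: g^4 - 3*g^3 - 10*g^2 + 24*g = (g)*(g^3 - 3*g^2 - 10*g + 24) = g*(g - 2)*(g^2 - g - 12) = g*(g - 4)*(g - 2)*(g + 3)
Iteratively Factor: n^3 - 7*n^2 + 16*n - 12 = (n - 2)*(n^2 - 5*n + 6) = (n - 2)^2*(n - 3)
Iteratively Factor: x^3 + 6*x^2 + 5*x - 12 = (x + 4)*(x^2 + 2*x - 3) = (x - 1)*(x + 4)*(x + 3)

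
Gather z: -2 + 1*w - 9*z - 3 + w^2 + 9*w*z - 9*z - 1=w^2 + w + z*(9*w - 18) - 6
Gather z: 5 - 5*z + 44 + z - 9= 40 - 4*z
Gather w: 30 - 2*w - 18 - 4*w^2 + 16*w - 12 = -4*w^2 + 14*w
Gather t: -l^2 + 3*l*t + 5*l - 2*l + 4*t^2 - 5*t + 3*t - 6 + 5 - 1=-l^2 + 3*l + 4*t^2 + t*(3*l - 2) - 2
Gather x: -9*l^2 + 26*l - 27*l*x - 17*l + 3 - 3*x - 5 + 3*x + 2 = -9*l^2 - 27*l*x + 9*l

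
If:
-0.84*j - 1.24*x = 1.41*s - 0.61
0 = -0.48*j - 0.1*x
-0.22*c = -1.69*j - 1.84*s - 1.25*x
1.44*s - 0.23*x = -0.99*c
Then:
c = 0.96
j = -0.25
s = -0.47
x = 1.19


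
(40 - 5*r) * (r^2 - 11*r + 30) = -5*r^3 + 95*r^2 - 590*r + 1200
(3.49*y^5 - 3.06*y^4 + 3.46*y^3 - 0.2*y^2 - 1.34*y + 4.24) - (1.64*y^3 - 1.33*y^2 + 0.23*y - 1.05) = 3.49*y^5 - 3.06*y^4 + 1.82*y^3 + 1.13*y^2 - 1.57*y + 5.29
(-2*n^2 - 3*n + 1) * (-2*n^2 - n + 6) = 4*n^4 + 8*n^3 - 11*n^2 - 19*n + 6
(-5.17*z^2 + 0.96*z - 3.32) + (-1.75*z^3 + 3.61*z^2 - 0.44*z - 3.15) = -1.75*z^3 - 1.56*z^2 + 0.52*z - 6.47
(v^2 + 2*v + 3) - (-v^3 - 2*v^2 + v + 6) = v^3 + 3*v^2 + v - 3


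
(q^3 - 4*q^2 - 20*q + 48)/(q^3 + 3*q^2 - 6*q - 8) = (q - 6)/(q + 1)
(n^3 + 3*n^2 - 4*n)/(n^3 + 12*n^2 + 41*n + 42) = n*(n^2 + 3*n - 4)/(n^3 + 12*n^2 + 41*n + 42)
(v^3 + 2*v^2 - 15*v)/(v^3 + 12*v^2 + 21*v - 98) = v*(v^2 + 2*v - 15)/(v^3 + 12*v^2 + 21*v - 98)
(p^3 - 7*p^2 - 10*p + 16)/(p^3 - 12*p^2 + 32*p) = (p^2 + p - 2)/(p*(p - 4))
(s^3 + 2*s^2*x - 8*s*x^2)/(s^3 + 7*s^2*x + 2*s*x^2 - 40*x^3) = s/(s + 5*x)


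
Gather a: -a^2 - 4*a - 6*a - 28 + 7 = -a^2 - 10*a - 21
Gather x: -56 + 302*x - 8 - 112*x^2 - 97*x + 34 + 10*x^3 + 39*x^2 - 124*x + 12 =10*x^3 - 73*x^2 + 81*x - 18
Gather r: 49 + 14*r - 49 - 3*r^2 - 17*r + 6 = -3*r^2 - 3*r + 6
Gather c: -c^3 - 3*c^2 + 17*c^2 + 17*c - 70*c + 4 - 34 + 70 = -c^3 + 14*c^2 - 53*c + 40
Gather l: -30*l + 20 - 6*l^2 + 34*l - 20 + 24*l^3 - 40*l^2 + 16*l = 24*l^3 - 46*l^2 + 20*l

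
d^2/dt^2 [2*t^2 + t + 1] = 4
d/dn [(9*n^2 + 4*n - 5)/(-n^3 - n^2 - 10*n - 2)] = (9*n^4 + 8*n^3 - 101*n^2 - 46*n - 58)/(n^6 + 2*n^5 + 21*n^4 + 24*n^3 + 104*n^2 + 40*n + 4)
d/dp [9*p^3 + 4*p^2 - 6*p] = 27*p^2 + 8*p - 6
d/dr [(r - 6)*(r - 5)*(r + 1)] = 3*r^2 - 20*r + 19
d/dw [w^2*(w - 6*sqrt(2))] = 3*w*(w - 4*sqrt(2))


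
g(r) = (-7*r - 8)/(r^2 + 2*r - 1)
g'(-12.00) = 0.06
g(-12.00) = 0.64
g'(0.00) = 23.00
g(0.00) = 8.00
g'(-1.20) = 3.61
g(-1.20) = -0.20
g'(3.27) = 0.57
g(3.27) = -1.90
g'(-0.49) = 5.56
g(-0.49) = 2.63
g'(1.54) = 3.24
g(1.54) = -4.22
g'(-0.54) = 5.13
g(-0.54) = 2.36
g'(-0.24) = 9.67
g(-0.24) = 4.44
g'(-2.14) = 42.44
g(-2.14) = -9.97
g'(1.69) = 2.55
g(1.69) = -3.79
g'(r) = (-7*r - 8)*(-2*r - 2)/(r^2 + 2*r - 1)^2 - 7/(r^2 + 2*r - 1) = (7*r^2 + 16*r + 23)/(r^4 + 4*r^3 + 2*r^2 - 4*r + 1)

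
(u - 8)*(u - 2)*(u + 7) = u^3 - 3*u^2 - 54*u + 112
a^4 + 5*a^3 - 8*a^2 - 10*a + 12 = (a - 1)*(a + 6)*(a - sqrt(2))*(a + sqrt(2))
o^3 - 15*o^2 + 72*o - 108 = (o - 6)^2*(o - 3)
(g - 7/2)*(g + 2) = g^2 - 3*g/2 - 7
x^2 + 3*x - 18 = (x - 3)*(x + 6)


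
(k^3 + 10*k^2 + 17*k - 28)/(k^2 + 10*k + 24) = (k^2 + 6*k - 7)/(k + 6)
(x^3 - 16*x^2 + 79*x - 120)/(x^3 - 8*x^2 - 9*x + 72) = (x - 5)/(x + 3)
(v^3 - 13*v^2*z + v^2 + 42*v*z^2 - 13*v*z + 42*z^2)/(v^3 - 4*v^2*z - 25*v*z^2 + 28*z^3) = (-v^2 + 6*v*z - v + 6*z)/(-v^2 - 3*v*z + 4*z^2)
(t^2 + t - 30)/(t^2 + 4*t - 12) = (t - 5)/(t - 2)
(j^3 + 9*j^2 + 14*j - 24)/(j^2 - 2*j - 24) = (j^2 + 5*j - 6)/(j - 6)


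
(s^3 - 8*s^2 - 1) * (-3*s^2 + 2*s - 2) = -3*s^5 + 26*s^4 - 18*s^3 + 19*s^2 - 2*s + 2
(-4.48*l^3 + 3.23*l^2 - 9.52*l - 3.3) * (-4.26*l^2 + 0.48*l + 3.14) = 19.0848*l^5 - 15.9102*l^4 + 28.0384*l^3 + 19.6306*l^2 - 31.4768*l - 10.362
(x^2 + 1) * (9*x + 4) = 9*x^3 + 4*x^2 + 9*x + 4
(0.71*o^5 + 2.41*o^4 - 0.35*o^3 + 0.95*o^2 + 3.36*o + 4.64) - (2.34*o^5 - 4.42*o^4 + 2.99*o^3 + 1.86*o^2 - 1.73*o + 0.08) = -1.63*o^5 + 6.83*o^4 - 3.34*o^3 - 0.91*o^2 + 5.09*o + 4.56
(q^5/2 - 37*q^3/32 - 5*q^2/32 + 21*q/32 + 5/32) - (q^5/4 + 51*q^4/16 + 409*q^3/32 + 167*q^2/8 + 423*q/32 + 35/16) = q^5/4 - 51*q^4/16 - 223*q^3/16 - 673*q^2/32 - 201*q/16 - 65/32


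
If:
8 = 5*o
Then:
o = 8/5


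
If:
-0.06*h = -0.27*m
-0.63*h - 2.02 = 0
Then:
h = -3.21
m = -0.71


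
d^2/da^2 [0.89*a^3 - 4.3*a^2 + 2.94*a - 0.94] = 5.34*a - 8.6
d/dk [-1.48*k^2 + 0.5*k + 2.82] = 0.5 - 2.96*k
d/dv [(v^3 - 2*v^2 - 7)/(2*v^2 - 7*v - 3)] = (2*v^4 - 14*v^3 + 5*v^2 + 40*v - 49)/(4*v^4 - 28*v^3 + 37*v^2 + 42*v + 9)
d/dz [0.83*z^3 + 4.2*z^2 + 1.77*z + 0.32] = 2.49*z^2 + 8.4*z + 1.77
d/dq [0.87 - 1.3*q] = -1.30000000000000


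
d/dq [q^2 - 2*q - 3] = 2*q - 2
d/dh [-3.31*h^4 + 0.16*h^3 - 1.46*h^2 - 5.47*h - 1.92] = -13.24*h^3 + 0.48*h^2 - 2.92*h - 5.47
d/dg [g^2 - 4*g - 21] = 2*g - 4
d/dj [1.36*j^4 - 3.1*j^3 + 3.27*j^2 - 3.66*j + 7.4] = 5.44*j^3 - 9.3*j^2 + 6.54*j - 3.66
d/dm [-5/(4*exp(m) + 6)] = 5*exp(m)/(2*exp(m) + 3)^2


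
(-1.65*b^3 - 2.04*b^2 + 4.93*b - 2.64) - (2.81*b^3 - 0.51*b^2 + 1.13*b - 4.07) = -4.46*b^3 - 1.53*b^2 + 3.8*b + 1.43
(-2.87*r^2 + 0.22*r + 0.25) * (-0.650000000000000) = 1.8655*r^2 - 0.143*r - 0.1625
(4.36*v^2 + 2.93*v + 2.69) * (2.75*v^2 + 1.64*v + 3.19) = 11.99*v^4 + 15.2079*v^3 + 26.1111*v^2 + 13.7583*v + 8.5811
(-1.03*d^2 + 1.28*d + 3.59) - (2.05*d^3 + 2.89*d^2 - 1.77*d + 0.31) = -2.05*d^3 - 3.92*d^2 + 3.05*d + 3.28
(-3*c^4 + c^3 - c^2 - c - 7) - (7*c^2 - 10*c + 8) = -3*c^4 + c^3 - 8*c^2 + 9*c - 15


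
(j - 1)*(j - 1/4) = j^2 - 5*j/4 + 1/4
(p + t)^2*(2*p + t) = 2*p^3 + 5*p^2*t + 4*p*t^2 + t^3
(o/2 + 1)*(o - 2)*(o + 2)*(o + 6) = o^4/2 + 4*o^3 + 4*o^2 - 16*o - 24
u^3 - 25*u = u*(u - 5)*(u + 5)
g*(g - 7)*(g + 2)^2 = g^4 - 3*g^3 - 24*g^2 - 28*g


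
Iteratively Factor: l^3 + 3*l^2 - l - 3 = (l - 1)*(l^2 + 4*l + 3) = (l - 1)*(l + 1)*(l + 3)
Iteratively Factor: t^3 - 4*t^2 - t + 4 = (t - 1)*(t^2 - 3*t - 4) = (t - 4)*(t - 1)*(t + 1)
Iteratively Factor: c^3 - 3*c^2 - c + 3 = (c + 1)*(c^2 - 4*c + 3) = (c - 3)*(c + 1)*(c - 1)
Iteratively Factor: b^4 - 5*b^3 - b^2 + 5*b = (b + 1)*(b^3 - 6*b^2 + 5*b) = (b - 1)*(b + 1)*(b^2 - 5*b) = (b - 5)*(b - 1)*(b + 1)*(b)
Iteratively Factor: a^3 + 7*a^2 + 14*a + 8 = (a + 4)*(a^2 + 3*a + 2) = (a + 1)*(a + 4)*(a + 2)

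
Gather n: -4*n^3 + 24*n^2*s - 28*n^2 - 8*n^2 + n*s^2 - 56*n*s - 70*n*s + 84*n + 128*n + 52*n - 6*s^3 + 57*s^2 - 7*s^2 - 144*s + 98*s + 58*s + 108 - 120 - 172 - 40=-4*n^3 + n^2*(24*s - 36) + n*(s^2 - 126*s + 264) - 6*s^3 + 50*s^2 + 12*s - 224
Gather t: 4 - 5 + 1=0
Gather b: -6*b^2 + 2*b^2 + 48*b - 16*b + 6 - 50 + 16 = -4*b^2 + 32*b - 28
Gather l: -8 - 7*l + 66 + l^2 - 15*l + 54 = l^2 - 22*l + 112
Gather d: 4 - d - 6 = -d - 2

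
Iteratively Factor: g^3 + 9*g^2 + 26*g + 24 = (g + 2)*(g^2 + 7*g + 12) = (g + 2)*(g + 4)*(g + 3)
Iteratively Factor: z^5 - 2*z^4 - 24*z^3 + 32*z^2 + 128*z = (z + 2)*(z^4 - 4*z^3 - 16*z^2 + 64*z) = z*(z + 2)*(z^3 - 4*z^2 - 16*z + 64) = z*(z - 4)*(z + 2)*(z^2 - 16) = z*(z - 4)^2*(z + 2)*(z + 4)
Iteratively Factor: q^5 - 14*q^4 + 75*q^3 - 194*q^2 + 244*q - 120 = (q - 5)*(q^4 - 9*q^3 + 30*q^2 - 44*q + 24) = (q - 5)*(q - 2)*(q^3 - 7*q^2 + 16*q - 12) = (q - 5)*(q - 2)^2*(q^2 - 5*q + 6) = (q - 5)*(q - 3)*(q - 2)^2*(q - 2)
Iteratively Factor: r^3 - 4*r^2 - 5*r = (r - 5)*(r^2 + r) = (r - 5)*(r + 1)*(r)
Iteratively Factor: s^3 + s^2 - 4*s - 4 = (s + 2)*(s^2 - s - 2) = (s - 2)*(s + 2)*(s + 1)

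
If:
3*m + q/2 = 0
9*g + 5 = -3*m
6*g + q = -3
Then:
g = -13/24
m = -1/24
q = 1/4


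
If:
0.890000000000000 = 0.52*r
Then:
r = 1.71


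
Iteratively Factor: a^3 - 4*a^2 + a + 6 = (a - 3)*(a^2 - a - 2) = (a - 3)*(a - 2)*(a + 1)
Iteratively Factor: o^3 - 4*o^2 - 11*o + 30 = (o + 3)*(o^2 - 7*o + 10) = (o - 2)*(o + 3)*(o - 5)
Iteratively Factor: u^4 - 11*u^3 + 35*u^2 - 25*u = (u - 1)*(u^3 - 10*u^2 + 25*u) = (u - 5)*(u - 1)*(u^2 - 5*u) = (u - 5)^2*(u - 1)*(u)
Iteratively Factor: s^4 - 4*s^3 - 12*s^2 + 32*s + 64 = (s + 2)*(s^3 - 6*s^2 + 32) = (s - 4)*(s + 2)*(s^2 - 2*s - 8) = (s - 4)^2*(s + 2)*(s + 2)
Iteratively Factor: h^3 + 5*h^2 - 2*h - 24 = (h + 4)*(h^2 + h - 6) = (h - 2)*(h + 4)*(h + 3)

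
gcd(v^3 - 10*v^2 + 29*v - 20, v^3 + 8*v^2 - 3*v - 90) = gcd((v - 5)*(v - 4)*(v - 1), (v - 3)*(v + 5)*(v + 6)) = 1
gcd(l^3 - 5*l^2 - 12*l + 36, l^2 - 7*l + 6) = l - 6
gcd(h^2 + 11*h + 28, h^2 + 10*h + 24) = h + 4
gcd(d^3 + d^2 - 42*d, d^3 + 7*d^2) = d^2 + 7*d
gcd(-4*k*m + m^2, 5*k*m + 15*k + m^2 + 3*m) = 1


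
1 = 1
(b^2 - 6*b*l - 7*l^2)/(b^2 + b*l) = (b - 7*l)/b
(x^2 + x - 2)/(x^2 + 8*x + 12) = (x - 1)/(x + 6)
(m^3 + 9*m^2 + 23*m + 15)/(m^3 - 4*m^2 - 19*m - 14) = (m^2 + 8*m + 15)/(m^2 - 5*m - 14)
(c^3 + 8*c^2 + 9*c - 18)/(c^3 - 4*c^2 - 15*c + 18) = (c + 6)/(c - 6)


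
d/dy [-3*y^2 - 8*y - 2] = -6*y - 8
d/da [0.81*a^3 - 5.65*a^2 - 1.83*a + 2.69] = 2.43*a^2 - 11.3*a - 1.83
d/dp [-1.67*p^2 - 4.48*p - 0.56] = -3.34*p - 4.48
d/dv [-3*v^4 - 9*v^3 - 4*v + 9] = -12*v^3 - 27*v^2 - 4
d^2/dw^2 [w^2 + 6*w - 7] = 2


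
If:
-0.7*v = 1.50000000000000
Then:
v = -2.14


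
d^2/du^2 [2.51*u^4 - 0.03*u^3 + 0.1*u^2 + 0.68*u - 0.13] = 30.12*u^2 - 0.18*u + 0.2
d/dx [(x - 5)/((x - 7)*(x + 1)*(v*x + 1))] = (-v*(x - 7)*(x - 5)*(x + 1) + (5 - x)*(x - 7)*(v*x + 1) + (5 - x)*(x + 1)*(v*x + 1) + (x - 7)*(x + 1)*(v*x + 1))/((x - 7)^2*(x + 1)^2*(v*x + 1)^2)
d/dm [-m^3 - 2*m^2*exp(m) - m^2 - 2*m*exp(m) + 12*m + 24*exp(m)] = -2*m^2*exp(m) - 3*m^2 - 6*m*exp(m) - 2*m + 22*exp(m) + 12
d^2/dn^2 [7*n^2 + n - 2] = 14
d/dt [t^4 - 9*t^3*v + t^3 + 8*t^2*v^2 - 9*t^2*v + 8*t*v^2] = 4*t^3 - 27*t^2*v + 3*t^2 + 16*t*v^2 - 18*t*v + 8*v^2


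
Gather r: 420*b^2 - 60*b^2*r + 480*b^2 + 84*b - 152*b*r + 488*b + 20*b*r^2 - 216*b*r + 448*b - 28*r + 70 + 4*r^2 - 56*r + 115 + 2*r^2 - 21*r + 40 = 900*b^2 + 1020*b + r^2*(20*b + 6) + r*(-60*b^2 - 368*b - 105) + 225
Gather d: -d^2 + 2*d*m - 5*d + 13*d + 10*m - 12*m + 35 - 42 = -d^2 + d*(2*m + 8) - 2*m - 7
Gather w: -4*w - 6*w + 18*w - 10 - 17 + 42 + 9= 8*w + 24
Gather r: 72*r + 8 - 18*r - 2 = 54*r + 6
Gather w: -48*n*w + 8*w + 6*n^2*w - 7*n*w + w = w*(6*n^2 - 55*n + 9)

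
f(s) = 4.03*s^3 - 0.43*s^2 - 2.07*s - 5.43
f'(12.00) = 1728.57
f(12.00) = 6871.65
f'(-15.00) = 2731.08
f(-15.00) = -13672.38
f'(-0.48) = 1.13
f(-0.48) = -4.98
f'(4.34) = 221.92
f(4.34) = 306.93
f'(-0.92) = 8.95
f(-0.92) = -7.03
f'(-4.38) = 233.64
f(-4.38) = -343.24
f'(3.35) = 130.73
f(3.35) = 134.32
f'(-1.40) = 22.83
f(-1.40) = -14.43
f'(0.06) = -2.08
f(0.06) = -5.55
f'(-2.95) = 105.68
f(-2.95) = -106.53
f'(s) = 12.09*s^2 - 0.86*s - 2.07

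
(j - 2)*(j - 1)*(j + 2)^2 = j^4 + j^3 - 6*j^2 - 4*j + 8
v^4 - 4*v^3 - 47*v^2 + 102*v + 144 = (v - 8)*(v - 3)*(v + 1)*(v + 6)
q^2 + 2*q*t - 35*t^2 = (q - 5*t)*(q + 7*t)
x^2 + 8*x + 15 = (x + 3)*(x + 5)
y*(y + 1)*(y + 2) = y^3 + 3*y^2 + 2*y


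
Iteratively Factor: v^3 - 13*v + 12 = (v + 4)*(v^2 - 4*v + 3) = (v - 3)*(v + 4)*(v - 1)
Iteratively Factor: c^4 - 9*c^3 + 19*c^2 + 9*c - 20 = (c - 5)*(c^3 - 4*c^2 - c + 4) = (c - 5)*(c + 1)*(c^2 - 5*c + 4) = (c - 5)*(c - 4)*(c + 1)*(c - 1)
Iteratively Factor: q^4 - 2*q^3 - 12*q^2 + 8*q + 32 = (q - 2)*(q^3 - 12*q - 16) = (q - 2)*(q + 2)*(q^2 - 2*q - 8) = (q - 2)*(q + 2)^2*(q - 4)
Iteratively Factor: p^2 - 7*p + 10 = (p - 5)*(p - 2)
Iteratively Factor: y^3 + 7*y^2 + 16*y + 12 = (y + 2)*(y^2 + 5*y + 6) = (y + 2)*(y + 3)*(y + 2)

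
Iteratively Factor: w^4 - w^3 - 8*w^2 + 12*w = (w)*(w^3 - w^2 - 8*w + 12) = w*(w - 2)*(w^2 + w - 6) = w*(w - 2)^2*(w + 3)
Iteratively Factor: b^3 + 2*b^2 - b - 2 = (b - 1)*(b^2 + 3*b + 2) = (b - 1)*(b + 2)*(b + 1)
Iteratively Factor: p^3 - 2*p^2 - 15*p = (p)*(p^2 - 2*p - 15) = p*(p + 3)*(p - 5)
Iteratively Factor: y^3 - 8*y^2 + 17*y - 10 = (y - 5)*(y^2 - 3*y + 2) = (y - 5)*(y - 1)*(y - 2)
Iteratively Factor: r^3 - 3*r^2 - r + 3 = (r - 1)*(r^2 - 2*r - 3) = (r - 3)*(r - 1)*(r + 1)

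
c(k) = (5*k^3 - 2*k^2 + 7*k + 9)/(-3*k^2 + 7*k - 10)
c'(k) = (6*k - 7)*(5*k^3 - 2*k^2 + 7*k + 9)/(-3*k^2 + 7*k - 10)^2 + (15*k^2 - 4*k + 7)/(-3*k^2 + 7*k - 10)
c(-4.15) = 4.54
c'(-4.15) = -1.51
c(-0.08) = -0.80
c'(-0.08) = -1.26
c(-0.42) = -0.40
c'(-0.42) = -1.12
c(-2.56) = 2.23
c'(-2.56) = -1.38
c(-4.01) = 4.33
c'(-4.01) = -1.50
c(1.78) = -6.15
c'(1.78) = -3.52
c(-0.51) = -0.30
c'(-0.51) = -1.11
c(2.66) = -8.53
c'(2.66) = -2.07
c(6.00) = -13.93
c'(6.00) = -1.56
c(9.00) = -18.71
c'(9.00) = -1.61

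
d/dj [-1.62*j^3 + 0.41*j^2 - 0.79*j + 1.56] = -4.86*j^2 + 0.82*j - 0.79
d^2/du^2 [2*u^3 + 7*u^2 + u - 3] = 12*u + 14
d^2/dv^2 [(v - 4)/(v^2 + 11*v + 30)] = 2*((v - 4)*(2*v + 11)^2 - (3*v + 7)*(v^2 + 11*v + 30))/(v^2 + 11*v + 30)^3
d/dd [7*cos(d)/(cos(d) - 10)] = 70*sin(d)/(cos(d) - 10)^2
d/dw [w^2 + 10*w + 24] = 2*w + 10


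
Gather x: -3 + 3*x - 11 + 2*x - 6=5*x - 20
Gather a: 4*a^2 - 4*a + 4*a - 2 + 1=4*a^2 - 1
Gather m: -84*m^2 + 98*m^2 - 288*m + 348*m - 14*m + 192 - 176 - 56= 14*m^2 + 46*m - 40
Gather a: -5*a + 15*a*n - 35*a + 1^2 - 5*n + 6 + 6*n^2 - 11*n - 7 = a*(15*n - 40) + 6*n^2 - 16*n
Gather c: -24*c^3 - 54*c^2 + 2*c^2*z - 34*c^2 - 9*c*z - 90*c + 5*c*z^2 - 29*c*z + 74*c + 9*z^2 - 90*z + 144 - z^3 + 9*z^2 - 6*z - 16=-24*c^3 + c^2*(2*z - 88) + c*(5*z^2 - 38*z - 16) - z^3 + 18*z^2 - 96*z + 128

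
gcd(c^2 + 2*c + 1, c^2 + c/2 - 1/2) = c + 1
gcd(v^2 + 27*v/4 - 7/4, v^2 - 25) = 1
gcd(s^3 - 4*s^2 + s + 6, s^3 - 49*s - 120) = 1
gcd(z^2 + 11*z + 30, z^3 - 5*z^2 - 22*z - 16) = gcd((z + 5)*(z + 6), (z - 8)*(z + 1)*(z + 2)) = 1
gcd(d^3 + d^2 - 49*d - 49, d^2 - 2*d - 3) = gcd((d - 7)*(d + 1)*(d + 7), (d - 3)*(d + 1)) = d + 1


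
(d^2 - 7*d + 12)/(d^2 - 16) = (d - 3)/(d + 4)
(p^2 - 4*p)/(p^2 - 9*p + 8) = p*(p - 4)/(p^2 - 9*p + 8)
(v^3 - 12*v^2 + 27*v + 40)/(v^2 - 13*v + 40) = v + 1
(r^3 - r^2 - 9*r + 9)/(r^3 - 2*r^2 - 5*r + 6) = (r + 3)/(r + 2)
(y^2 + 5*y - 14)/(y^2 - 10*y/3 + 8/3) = 3*(y + 7)/(3*y - 4)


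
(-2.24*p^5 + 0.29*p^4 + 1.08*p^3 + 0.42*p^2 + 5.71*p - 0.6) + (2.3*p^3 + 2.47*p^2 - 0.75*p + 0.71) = -2.24*p^5 + 0.29*p^4 + 3.38*p^3 + 2.89*p^2 + 4.96*p + 0.11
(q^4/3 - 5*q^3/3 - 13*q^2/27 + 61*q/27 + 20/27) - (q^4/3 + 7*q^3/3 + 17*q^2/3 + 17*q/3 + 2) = -4*q^3 - 166*q^2/27 - 92*q/27 - 34/27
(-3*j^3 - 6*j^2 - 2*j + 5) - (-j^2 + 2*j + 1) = -3*j^3 - 5*j^2 - 4*j + 4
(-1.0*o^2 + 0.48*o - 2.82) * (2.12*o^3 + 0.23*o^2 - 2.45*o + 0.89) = -2.12*o^5 + 0.7876*o^4 - 3.418*o^3 - 2.7146*o^2 + 7.3362*o - 2.5098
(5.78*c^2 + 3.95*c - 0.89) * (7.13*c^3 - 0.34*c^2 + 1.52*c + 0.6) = 41.2114*c^5 + 26.1983*c^4 + 1.0969*c^3 + 9.7746*c^2 + 1.0172*c - 0.534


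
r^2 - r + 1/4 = (r - 1/2)^2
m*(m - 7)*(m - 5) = m^3 - 12*m^2 + 35*m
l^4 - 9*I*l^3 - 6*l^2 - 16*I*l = l*(l - 8*I)*(l - 2*I)*(l + I)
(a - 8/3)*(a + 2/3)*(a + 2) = a^3 - 52*a/9 - 32/9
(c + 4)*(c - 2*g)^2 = c^3 - 4*c^2*g + 4*c^2 + 4*c*g^2 - 16*c*g + 16*g^2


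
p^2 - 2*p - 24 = (p - 6)*(p + 4)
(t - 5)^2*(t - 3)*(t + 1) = t^4 - 12*t^3 + 42*t^2 - 20*t - 75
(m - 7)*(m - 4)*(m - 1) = m^3 - 12*m^2 + 39*m - 28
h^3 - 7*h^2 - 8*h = h*(h - 8)*(h + 1)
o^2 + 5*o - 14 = (o - 2)*(o + 7)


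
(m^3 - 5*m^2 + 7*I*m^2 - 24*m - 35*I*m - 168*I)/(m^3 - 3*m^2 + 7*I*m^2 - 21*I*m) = (m^2 - 5*m - 24)/(m*(m - 3))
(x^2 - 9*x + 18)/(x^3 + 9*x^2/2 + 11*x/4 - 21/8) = 8*(x^2 - 9*x + 18)/(8*x^3 + 36*x^2 + 22*x - 21)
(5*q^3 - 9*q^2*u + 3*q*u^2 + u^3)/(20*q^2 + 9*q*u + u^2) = (q^2 - 2*q*u + u^2)/(4*q + u)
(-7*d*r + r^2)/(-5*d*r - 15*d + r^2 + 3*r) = r*(7*d - r)/(5*d*r + 15*d - r^2 - 3*r)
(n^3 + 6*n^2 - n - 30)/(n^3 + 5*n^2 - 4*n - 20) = (n + 3)/(n + 2)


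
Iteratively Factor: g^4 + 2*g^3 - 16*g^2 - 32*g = (g + 2)*(g^3 - 16*g) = g*(g + 2)*(g^2 - 16) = g*(g + 2)*(g + 4)*(g - 4)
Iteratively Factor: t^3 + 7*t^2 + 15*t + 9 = (t + 3)*(t^2 + 4*t + 3) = (t + 3)^2*(t + 1)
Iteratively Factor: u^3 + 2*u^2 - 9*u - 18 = (u + 2)*(u^2 - 9) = (u - 3)*(u + 2)*(u + 3)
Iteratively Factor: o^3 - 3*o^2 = (o)*(o^2 - 3*o) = o^2*(o - 3)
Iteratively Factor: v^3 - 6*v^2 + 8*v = (v - 2)*(v^2 - 4*v) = (v - 4)*(v - 2)*(v)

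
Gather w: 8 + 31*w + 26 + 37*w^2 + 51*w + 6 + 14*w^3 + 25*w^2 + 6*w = 14*w^3 + 62*w^2 + 88*w + 40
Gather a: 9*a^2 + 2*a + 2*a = 9*a^2 + 4*a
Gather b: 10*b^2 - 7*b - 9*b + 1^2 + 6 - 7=10*b^2 - 16*b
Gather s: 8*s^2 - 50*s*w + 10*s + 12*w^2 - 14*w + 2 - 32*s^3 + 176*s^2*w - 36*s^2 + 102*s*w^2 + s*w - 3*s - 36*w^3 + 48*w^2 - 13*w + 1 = -32*s^3 + s^2*(176*w - 28) + s*(102*w^2 - 49*w + 7) - 36*w^3 + 60*w^2 - 27*w + 3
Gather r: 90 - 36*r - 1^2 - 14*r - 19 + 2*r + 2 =72 - 48*r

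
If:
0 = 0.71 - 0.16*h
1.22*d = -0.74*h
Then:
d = -2.69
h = 4.44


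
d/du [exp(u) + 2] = exp(u)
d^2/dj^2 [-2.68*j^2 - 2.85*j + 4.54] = -5.36000000000000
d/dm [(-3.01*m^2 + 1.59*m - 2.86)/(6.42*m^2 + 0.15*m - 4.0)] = (-10.6593*m^2 + 60.8024*m - 5.931)/(41.2164*m^4 + 1.926*m^3 - 51.3375*m^2 - 1.2*m + 16.0)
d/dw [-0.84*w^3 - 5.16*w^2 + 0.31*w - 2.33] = -2.52*w^2 - 10.32*w + 0.31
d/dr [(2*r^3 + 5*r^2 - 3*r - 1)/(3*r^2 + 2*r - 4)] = (6*r^4 + 8*r^3 - 5*r^2 - 34*r + 14)/(9*r^4 + 12*r^3 - 20*r^2 - 16*r + 16)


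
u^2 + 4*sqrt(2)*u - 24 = (u - 2*sqrt(2))*(u + 6*sqrt(2))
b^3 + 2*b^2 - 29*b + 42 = (b - 3)*(b - 2)*(b + 7)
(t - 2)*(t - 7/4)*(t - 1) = t^3 - 19*t^2/4 + 29*t/4 - 7/2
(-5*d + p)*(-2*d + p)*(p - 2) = 10*d^2*p - 20*d^2 - 7*d*p^2 + 14*d*p + p^3 - 2*p^2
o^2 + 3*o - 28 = (o - 4)*(o + 7)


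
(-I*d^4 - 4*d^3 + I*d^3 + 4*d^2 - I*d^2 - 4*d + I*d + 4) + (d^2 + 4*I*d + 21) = -I*d^4 - 4*d^3 + I*d^3 + 5*d^2 - I*d^2 - 4*d + 5*I*d + 25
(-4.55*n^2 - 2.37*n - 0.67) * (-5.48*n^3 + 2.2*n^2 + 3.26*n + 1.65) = 24.934*n^5 + 2.9776*n^4 - 16.3754*n^3 - 16.7077*n^2 - 6.0947*n - 1.1055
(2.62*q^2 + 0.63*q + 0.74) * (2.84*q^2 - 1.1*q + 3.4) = 7.4408*q^4 - 1.0928*q^3 + 10.3166*q^2 + 1.328*q + 2.516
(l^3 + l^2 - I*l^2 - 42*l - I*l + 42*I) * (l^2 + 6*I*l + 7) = l^5 + l^4 + 5*I*l^4 - 29*l^3 + 5*I*l^3 + 13*l^2 - 217*I*l^2 - 546*l - 7*I*l + 294*I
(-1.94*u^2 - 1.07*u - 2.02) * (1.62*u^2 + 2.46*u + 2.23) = -3.1428*u^4 - 6.5058*u^3 - 10.2308*u^2 - 7.3553*u - 4.5046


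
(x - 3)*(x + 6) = x^2 + 3*x - 18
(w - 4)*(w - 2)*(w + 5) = w^3 - w^2 - 22*w + 40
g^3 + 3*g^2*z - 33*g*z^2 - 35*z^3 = (g - 5*z)*(g + z)*(g + 7*z)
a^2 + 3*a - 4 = (a - 1)*(a + 4)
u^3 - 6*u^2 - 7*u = u*(u - 7)*(u + 1)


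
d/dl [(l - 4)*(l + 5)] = 2*l + 1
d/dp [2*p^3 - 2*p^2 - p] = 6*p^2 - 4*p - 1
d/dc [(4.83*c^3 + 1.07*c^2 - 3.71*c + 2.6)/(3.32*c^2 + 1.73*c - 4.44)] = (16.0356*c^4 + 16.7118*c^3 - 50.1673*c^2 - 26.7656*c + 11.9744)/(11.0224*c^4 + 11.4872*c^3 - 26.4887*c^2 - 15.3624*c + 19.7136)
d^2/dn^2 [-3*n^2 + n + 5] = -6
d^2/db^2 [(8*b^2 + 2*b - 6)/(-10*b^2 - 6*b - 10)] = 14*(5*b^3 + 75*b^2 + 30*b - 19)/(125*b^6 + 225*b^5 + 510*b^4 + 477*b^3 + 510*b^2 + 225*b + 125)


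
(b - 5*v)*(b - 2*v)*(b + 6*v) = b^3 - b^2*v - 32*b*v^2 + 60*v^3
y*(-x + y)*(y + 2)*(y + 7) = -x*y^3 - 9*x*y^2 - 14*x*y + y^4 + 9*y^3 + 14*y^2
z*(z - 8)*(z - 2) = z^3 - 10*z^2 + 16*z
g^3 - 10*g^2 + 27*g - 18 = (g - 6)*(g - 3)*(g - 1)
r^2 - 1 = (r - 1)*(r + 1)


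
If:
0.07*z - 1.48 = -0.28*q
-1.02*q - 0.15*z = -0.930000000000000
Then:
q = -5.34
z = 42.49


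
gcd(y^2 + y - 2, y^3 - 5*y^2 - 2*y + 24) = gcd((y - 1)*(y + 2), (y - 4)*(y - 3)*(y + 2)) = y + 2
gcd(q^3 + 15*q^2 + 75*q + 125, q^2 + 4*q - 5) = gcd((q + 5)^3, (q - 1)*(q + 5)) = q + 5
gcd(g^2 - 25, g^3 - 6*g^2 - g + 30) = g - 5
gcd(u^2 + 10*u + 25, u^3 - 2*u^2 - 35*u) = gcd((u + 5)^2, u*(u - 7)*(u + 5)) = u + 5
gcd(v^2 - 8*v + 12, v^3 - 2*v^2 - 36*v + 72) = v^2 - 8*v + 12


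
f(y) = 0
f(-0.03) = 0.00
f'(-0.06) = 0.00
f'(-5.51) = 0.00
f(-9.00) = 0.00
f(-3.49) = 0.00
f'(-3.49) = 0.00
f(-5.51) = 0.00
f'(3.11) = 0.00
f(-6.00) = 0.00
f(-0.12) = 0.00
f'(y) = 0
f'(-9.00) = 0.00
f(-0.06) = 0.00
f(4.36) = 0.00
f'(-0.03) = 0.00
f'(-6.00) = 0.00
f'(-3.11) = 0.00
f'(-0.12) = 0.00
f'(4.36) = 0.00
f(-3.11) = 0.00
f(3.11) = 0.00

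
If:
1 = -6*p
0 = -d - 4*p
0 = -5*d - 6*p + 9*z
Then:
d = 2/3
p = -1/6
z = 7/27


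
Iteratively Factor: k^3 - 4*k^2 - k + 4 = (k + 1)*(k^2 - 5*k + 4) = (k - 4)*(k + 1)*(k - 1)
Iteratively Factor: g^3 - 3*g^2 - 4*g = (g + 1)*(g^2 - 4*g) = (g - 4)*(g + 1)*(g)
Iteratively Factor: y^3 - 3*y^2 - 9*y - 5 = (y - 5)*(y^2 + 2*y + 1) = (y - 5)*(y + 1)*(y + 1)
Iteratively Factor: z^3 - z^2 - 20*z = (z)*(z^2 - z - 20) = z*(z - 5)*(z + 4)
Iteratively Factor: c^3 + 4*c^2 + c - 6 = (c + 2)*(c^2 + 2*c - 3) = (c + 2)*(c + 3)*(c - 1)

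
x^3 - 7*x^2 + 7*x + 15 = (x - 5)*(x - 3)*(x + 1)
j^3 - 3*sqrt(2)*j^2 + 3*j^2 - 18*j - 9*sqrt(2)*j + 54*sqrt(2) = (j - 3)*(j + 6)*(j - 3*sqrt(2))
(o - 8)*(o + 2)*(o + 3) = o^3 - 3*o^2 - 34*o - 48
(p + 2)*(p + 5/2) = p^2 + 9*p/2 + 5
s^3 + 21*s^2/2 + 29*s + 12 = (s + 1/2)*(s + 4)*(s + 6)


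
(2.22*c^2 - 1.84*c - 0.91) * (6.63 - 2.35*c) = -5.217*c^3 + 19.0426*c^2 - 10.0607*c - 6.0333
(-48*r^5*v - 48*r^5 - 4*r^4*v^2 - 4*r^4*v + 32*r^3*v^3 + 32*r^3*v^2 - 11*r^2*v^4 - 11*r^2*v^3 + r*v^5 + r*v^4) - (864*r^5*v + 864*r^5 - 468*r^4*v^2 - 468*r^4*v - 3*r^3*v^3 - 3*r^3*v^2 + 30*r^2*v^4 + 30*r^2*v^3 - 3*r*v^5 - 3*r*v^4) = -912*r^5*v - 912*r^5 + 464*r^4*v^2 + 464*r^4*v + 35*r^3*v^3 + 35*r^3*v^2 - 41*r^2*v^4 - 41*r^2*v^3 + 4*r*v^5 + 4*r*v^4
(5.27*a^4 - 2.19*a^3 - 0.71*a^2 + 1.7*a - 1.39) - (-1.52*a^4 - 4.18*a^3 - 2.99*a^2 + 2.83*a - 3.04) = 6.79*a^4 + 1.99*a^3 + 2.28*a^2 - 1.13*a + 1.65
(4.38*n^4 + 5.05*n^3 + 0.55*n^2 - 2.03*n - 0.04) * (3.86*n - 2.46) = 16.9068*n^5 + 8.7182*n^4 - 10.3*n^3 - 9.1888*n^2 + 4.8394*n + 0.0984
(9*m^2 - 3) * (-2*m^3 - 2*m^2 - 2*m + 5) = -18*m^5 - 18*m^4 - 12*m^3 + 51*m^2 + 6*m - 15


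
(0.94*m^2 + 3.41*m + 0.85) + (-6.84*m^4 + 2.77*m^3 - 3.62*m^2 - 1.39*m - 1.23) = -6.84*m^4 + 2.77*m^3 - 2.68*m^2 + 2.02*m - 0.38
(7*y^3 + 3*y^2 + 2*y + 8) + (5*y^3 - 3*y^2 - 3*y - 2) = 12*y^3 - y + 6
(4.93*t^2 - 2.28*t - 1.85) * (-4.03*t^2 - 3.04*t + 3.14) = -19.8679*t^4 - 5.7988*t^3 + 29.8669*t^2 - 1.5352*t - 5.809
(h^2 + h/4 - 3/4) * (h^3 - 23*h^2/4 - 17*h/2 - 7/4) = h^5 - 11*h^4/2 - 171*h^3/16 + 7*h^2/16 + 95*h/16 + 21/16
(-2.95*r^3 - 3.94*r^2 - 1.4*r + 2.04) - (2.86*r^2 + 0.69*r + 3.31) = -2.95*r^3 - 6.8*r^2 - 2.09*r - 1.27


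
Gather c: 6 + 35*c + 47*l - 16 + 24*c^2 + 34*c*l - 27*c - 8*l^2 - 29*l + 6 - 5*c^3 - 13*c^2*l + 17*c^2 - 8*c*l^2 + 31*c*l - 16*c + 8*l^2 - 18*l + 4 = -5*c^3 + c^2*(41 - 13*l) + c*(-8*l^2 + 65*l - 8)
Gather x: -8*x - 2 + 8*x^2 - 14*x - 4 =8*x^2 - 22*x - 6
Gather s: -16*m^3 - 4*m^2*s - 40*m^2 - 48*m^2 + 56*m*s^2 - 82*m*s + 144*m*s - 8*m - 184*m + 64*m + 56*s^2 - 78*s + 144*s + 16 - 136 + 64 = -16*m^3 - 88*m^2 - 128*m + s^2*(56*m + 56) + s*(-4*m^2 + 62*m + 66) - 56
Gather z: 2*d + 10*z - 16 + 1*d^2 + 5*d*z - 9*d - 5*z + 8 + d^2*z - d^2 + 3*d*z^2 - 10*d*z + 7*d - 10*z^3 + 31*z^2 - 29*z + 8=-10*z^3 + z^2*(3*d + 31) + z*(d^2 - 5*d - 24)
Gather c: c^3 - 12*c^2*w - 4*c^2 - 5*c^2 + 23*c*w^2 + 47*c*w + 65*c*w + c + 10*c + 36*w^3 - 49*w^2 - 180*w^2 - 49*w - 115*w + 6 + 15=c^3 + c^2*(-12*w - 9) + c*(23*w^2 + 112*w + 11) + 36*w^3 - 229*w^2 - 164*w + 21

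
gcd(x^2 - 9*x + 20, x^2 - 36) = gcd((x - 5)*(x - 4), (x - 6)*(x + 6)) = 1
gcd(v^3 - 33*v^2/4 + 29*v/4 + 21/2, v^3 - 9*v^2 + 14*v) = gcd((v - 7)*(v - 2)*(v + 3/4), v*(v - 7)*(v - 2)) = v^2 - 9*v + 14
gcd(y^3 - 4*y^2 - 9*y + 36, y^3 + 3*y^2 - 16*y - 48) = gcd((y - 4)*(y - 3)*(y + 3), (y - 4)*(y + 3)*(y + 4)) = y^2 - y - 12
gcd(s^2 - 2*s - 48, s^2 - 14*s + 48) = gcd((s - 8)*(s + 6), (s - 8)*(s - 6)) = s - 8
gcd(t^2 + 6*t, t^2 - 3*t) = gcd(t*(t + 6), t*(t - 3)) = t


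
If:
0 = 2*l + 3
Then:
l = -3/2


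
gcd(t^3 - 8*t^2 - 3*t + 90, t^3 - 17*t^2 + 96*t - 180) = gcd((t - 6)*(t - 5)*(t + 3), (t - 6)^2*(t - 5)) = t^2 - 11*t + 30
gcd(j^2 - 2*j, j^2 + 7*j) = j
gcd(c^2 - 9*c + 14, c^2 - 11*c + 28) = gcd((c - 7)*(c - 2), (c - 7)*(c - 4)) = c - 7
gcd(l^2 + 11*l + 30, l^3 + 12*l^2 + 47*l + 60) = l + 5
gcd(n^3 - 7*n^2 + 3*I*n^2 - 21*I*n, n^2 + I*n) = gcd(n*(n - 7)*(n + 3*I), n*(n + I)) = n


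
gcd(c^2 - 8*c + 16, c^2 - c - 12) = c - 4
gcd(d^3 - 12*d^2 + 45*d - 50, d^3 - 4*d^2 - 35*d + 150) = d^2 - 10*d + 25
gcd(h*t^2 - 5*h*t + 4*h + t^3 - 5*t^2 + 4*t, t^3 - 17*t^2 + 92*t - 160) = t - 4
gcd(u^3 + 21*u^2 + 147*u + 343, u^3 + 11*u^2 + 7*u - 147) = u^2 + 14*u + 49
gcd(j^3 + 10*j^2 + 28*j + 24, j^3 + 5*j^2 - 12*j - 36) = j^2 + 8*j + 12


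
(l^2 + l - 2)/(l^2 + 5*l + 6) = (l - 1)/(l + 3)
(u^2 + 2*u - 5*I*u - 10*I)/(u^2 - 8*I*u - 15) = (u + 2)/(u - 3*I)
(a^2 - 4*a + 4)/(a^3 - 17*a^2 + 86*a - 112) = (a - 2)/(a^2 - 15*a + 56)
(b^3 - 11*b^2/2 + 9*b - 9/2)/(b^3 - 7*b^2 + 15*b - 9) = (b - 3/2)/(b - 3)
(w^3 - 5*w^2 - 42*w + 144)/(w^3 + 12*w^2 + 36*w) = (w^2 - 11*w + 24)/(w*(w + 6))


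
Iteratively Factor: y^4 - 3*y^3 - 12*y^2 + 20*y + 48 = (y + 2)*(y^3 - 5*y^2 - 2*y + 24) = (y - 4)*(y + 2)*(y^2 - y - 6) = (y - 4)*(y - 3)*(y + 2)*(y + 2)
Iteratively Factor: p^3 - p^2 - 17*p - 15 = (p + 3)*(p^2 - 4*p - 5) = (p + 1)*(p + 3)*(p - 5)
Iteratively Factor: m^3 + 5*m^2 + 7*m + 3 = (m + 3)*(m^2 + 2*m + 1) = (m + 1)*(m + 3)*(m + 1)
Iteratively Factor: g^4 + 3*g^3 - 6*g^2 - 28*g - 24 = (g + 2)*(g^3 + g^2 - 8*g - 12) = (g + 2)^2*(g^2 - g - 6) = (g - 3)*(g + 2)^2*(g + 2)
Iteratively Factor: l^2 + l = (l + 1)*(l)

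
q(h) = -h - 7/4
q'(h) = -1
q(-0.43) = -1.32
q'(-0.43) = -1.00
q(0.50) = -2.25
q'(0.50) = -1.00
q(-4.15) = 2.40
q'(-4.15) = -1.00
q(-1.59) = -0.16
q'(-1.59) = -1.00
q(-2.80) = 1.05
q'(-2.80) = -1.00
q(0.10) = -1.85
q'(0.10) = -1.00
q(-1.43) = -0.32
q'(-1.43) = -1.00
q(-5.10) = 3.35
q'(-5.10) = -1.00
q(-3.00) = 1.25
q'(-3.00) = -1.00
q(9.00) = -10.75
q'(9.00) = -1.00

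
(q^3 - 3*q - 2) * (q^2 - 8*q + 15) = q^5 - 8*q^4 + 12*q^3 + 22*q^2 - 29*q - 30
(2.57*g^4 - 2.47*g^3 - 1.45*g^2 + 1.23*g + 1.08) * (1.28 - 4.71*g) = -12.1047*g^5 + 14.9233*g^4 + 3.6679*g^3 - 7.6493*g^2 - 3.5124*g + 1.3824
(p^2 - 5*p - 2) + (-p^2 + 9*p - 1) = 4*p - 3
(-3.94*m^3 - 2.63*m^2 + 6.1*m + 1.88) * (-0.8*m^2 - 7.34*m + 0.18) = 3.152*m^5 + 31.0236*m^4 + 13.715*m^3 - 46.7514*m^2 - 12.7012*m + 0.3384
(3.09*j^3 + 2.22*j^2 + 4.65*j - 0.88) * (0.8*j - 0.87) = 2.472*j^4 - 0.9123*j^3 + 1.7886*j^2 - 4.7495*j + 0.7656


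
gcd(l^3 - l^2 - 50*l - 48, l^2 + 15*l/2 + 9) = l + 6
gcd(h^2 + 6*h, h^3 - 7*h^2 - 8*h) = h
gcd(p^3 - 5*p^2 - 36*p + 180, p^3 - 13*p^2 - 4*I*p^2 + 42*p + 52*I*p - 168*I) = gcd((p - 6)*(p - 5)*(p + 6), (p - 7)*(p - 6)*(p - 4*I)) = p - 6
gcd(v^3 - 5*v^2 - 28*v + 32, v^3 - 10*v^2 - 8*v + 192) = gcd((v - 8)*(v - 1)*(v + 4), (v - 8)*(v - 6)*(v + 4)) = v^2 - 4*v - 32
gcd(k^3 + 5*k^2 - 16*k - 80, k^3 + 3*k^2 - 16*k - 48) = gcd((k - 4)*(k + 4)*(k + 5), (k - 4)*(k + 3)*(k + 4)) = k^2 - 16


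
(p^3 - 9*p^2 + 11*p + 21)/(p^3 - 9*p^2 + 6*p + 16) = (p^2 - 10*p + 21)/(p^2 - 10*p + 16)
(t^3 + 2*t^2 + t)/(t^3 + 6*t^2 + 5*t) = (t + 1)/(t + 5)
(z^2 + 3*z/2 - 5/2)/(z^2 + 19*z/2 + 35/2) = (z - 1)/(z + 7)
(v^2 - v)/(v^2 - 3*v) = (v - 1)/(v - 3)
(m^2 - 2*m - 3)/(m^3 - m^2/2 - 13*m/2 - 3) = 2*(m + 1)/(2*m^2 + 5*m + 2)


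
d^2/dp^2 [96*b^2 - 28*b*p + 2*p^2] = 4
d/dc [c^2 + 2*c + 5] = 2*c + 2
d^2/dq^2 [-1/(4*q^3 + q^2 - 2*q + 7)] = 2*((12*q + 1)*(4*q^3 + q^2 - 2*q + 7) - 4*(6*q^2 + q - 1)^2)/(4*q^3 + q^2 - 2*q + 7)^3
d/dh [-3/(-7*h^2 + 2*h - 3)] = 6*(1 - 7*h)/(7*h^2 - 2*h + 3)^2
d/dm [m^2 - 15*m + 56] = 2*m - 15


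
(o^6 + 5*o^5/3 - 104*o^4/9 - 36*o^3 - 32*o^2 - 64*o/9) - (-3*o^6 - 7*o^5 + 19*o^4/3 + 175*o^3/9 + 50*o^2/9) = 4*o^6 + 26*o^5/3 - 161*o^4/9 - 499*o^3/9 - 338*o^2/9 - 64*o/9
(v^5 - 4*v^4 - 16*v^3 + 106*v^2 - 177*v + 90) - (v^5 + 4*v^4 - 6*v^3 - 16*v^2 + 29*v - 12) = -8*v^4 - 10*v^3 + 122*v^2 - 206*v + 102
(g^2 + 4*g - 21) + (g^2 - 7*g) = 2*g^2 - 3*g - 21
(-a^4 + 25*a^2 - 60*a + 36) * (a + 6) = -a^5 - 6*a^4 + 25*a^3 + 90*a^2 - 324*a + 216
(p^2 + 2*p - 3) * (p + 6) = p^3 + 8*p^2 + 9*p - 18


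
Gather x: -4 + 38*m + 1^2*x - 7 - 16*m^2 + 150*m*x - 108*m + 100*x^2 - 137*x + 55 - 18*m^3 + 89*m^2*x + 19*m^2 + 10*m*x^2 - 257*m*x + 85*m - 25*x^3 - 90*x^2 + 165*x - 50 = -18*m^3 + 3*m^2 + 15*m - 25*x^3 + x^2*(10*m + 10) + x*(89*m^2 - 107*m + 29) - 6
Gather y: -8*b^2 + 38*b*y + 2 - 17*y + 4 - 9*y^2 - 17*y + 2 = -8*b^2 - 9*y^2 + y*(38*b - 34) + 8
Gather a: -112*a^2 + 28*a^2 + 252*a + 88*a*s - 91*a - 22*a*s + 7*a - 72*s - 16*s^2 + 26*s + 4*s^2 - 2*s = -84*a^2 + a*(66*s + 168) - 12*s^2 - 48*s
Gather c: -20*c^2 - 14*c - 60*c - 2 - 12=-20*c^2 - 74*c - 14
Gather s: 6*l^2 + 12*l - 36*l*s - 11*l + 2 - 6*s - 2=6*l^2 + l + s*(-36*l - 6)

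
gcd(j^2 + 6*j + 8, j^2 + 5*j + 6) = j + 2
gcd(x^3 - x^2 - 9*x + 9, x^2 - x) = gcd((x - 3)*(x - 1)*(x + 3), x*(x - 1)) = x - 1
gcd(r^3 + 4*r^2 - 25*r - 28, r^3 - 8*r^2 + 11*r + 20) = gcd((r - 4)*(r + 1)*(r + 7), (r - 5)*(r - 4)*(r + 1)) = r^2 - 3*r - 4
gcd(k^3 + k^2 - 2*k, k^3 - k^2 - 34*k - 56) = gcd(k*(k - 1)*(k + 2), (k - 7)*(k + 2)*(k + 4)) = k + 2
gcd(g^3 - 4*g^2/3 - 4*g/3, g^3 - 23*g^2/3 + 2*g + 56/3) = g - 2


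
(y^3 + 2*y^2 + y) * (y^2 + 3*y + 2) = y^5 + 5*y^4 + 9*y^3 + 7*y^2 + 2*y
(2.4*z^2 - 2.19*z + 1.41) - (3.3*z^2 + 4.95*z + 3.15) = -0.9*z^2 - 7.14*z - 1.74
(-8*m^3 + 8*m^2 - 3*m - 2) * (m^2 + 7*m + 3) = -8*m^5 - 48*m^4 + 29*m^3 + m^2 - 23*m - 6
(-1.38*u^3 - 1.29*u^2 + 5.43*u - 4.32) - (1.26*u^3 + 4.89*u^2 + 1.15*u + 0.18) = -2.64*u^3 - 6.18*u^2 + 4.28*u - 4.5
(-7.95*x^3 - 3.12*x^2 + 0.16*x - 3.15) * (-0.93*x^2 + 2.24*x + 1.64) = 7.3935*x^5 - 14.9064*x^4 - 20.1756*x^3 - 1.8289*x^2 - 6.7936*x - 5.166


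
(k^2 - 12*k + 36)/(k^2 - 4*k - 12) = (k - 6)/(k + 2)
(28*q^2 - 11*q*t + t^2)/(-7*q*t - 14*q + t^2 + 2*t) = (-4*q + t)/(t + 2)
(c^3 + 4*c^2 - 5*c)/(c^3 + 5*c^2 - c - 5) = c/(c + 1)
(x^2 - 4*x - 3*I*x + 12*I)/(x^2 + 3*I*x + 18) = (x - 4)/(x + 6*I)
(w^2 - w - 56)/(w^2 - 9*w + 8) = (w + 7)/(w - 1)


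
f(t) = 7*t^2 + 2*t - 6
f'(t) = 14*t + 2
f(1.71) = 17.89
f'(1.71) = 25.94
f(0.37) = -4.30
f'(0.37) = 7.18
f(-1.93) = 16.21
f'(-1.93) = -25.02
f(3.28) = 75.87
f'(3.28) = 47.92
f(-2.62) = 36.81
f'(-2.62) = -34.68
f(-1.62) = 9.13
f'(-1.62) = -20.68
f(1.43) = 11.17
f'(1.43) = 22.02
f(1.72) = 18.15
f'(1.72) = 26.08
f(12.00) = 1026.00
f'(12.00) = 170.00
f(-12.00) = 978.00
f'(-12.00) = -166.00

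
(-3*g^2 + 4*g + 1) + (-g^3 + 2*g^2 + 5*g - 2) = -g^3 - g^2 + 9*g - 1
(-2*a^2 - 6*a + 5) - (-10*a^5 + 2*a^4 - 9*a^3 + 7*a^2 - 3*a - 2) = 10*a^5 - 2*a^4 + 9*a^3 - 9*a^2 - 3*a + 7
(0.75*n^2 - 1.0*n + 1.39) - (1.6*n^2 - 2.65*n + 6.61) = -0.85*n^2 + 1.65*n - 5.22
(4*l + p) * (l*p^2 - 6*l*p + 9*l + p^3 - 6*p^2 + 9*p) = 4*l^2*p^2 - 24*l^2*p + 36*l^2 + 5*l*p^3 - 30*l*p^2 + 45*l*p + p^4 - 6*p^3 + 9*p^2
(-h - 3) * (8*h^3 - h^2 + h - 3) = -8*h^4 - 23*h^3 + 2*h^2 + 9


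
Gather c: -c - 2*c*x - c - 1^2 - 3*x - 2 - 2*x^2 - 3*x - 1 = c*(-2*x - 2) - 2*x^2 - 6*x - 4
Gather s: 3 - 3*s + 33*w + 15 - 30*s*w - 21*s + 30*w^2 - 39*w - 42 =s*(-30*w - 24) + 30*w^2 - 6*w - 24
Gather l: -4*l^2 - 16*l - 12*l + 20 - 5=-4*l^2 - 28*l + 15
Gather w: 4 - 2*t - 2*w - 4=-2*t - 2*w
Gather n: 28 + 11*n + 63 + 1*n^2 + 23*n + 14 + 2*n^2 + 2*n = 3*n^2 + 36*n + 105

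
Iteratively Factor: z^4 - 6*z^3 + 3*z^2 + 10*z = (z)*(z^3 - 6*z^2 + 3*z + 10) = z*(z - 5)*(z^2 - z - 2) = z*(z - 5)*(z + 1)*(z - 2)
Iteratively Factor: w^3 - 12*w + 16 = (w - 2)*(w^2 + 2*w - 8) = (w - 2)*(w + 4)*(w - 2)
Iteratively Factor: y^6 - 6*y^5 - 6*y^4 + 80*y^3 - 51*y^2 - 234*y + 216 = (y - 1)*(y^5 - 5*y^4 - 11*y^3 + 69*y^2 + 18*y - 216) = (y - 3)*(y - 1)*(y^4 - 2*y^3 - 17*y^2 + 18*y + 72) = (y - 3)*(y - 1)*(y + 3)*(y^3 - 5*y^2 - 2*y + 24) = (y - 4)*(y - 3)*(y - 1)*(y + 3)*(y^2 - y - 6) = (y - 4)*(y - 3)*(y - 1)*(y + 2)*(y + 3)*(y - 3)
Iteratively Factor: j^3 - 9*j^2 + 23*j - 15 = (j - 3)*(j^2 - 6*j + 5) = (j - 5)*(j - 3)*(j - 1)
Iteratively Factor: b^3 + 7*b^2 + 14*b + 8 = (b + 1)*(b^2 + 6*b + 8) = (b + 1)*(b + 4)*(b + 2)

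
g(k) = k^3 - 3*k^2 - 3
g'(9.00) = 189.00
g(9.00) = 483.00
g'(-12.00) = 504.00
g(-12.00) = -2163.00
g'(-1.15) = 10.87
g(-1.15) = -8.49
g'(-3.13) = 48.17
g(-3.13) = -63.05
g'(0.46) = -2.13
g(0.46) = -3.54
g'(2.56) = 4.30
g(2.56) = -5.88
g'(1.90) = -0.57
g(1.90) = -6.97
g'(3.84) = 21.20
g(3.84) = 9.39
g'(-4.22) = 78.75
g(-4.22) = -131.58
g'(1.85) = -0.83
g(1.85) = -6.94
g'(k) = 3*k^2 - 6*k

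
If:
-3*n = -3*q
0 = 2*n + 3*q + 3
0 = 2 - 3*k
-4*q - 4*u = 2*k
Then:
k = 2/3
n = -3/5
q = -3/5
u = 4/15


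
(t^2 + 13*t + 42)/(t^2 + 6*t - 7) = (t + 6)/(t - 1)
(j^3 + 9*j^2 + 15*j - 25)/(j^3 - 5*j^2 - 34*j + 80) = (j^2 + 4*j - 5)/(j^2 - 10*j + 16)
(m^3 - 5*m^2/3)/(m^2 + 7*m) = m*(3*m - 5)/(3*(m + 7))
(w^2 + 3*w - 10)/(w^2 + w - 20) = (w - 2)/(w - 4)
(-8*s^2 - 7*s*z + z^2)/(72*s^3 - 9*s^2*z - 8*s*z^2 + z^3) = (s + z)/(-9*s^2 + z^2)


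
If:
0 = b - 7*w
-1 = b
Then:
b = -1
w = -1/7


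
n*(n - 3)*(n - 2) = n^3 - 5*n^2 + 6*n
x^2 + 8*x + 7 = (x + 1)*(x + 7)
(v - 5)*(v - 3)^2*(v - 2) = v^4 - 13*v^3 + 61*v^2 - 123*v + 90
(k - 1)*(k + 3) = k^2 + 2*k - 3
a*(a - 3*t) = a^2 - 3*a*t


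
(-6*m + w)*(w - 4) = -6*m*w + 24*m + w^2 - 4*w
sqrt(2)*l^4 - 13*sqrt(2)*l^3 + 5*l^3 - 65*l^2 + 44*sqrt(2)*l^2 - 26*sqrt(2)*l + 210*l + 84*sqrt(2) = (l - 7)*(l - 6)*(l + 2*sqrt(2))*(sqrt(2)*l + 1)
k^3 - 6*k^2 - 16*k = k*(k - 8)*(k + 2)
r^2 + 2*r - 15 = (r - 3)*(r + 5)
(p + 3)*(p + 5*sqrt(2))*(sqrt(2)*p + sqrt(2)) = sqrt(2)*p^3 + 4*sqrt(2)*p^2 + 10*p^2 + 3*sqrt(2)*p + 40*p + 30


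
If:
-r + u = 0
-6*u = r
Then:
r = 0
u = 0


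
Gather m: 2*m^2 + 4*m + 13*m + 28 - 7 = 2*m^2 + 17*m + 21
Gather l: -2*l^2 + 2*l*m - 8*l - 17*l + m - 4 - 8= -2*l^2 + l*(2*m - 25) + m - 12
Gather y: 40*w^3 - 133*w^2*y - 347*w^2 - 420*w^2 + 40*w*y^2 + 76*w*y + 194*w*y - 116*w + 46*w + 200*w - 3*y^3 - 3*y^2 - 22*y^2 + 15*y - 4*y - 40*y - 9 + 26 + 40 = 40*w^3 - 767*w^2 + 130*w - 3*y^3 + y^2*(40*w - 25) + y*(-133*w^2 + 270*w - 29) + 57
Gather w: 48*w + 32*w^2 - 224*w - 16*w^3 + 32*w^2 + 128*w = -16*w^3 + 64*w^2 - 48*w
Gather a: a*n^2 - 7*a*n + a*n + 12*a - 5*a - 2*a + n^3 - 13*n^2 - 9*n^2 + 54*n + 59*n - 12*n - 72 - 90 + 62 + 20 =a*(n^2 - 6*n + 5) + n^3 - 22*n^2 + 101*n - 80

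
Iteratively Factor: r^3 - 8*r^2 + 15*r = (r)*(r^2 - 8*r + 15) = r*(r - 3)*(r - 5)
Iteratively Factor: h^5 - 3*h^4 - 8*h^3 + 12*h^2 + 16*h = (h - 2)*(h^4 - h^3 - 10*h^2 - 8*h) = h*(h - 2)*(h^3 - h^2 - 10*h - 8) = h*(h - 4)*(h - 2)*(h^2 + 3*h + 2) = h*(h - 4)*(h - 2)*(h + 1)*(h + 2)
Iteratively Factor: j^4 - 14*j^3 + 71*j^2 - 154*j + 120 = (j - 3)*(j^3 - 11*j^2 + 38*j - 40) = (j - 4)*(j - 3)*(j^2 - 7*j + 10) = (j - 4)*(j - 3)*(j - 2)*(j - 5)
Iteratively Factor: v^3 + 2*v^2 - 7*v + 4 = (v - 1)*(v^2 + 3*v - 4) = (v - 1)^2*(v + 4)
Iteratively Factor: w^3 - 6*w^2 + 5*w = (w - 1)*(w^2 - 5*w) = (w - 5)*(w - 1)*(w)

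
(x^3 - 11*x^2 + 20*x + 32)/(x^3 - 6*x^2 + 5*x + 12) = (x - 8)/(x - 3)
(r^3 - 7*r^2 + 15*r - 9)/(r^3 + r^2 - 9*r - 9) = (r^2 - 4*r + 3)/(r^2 + 4*r + 3)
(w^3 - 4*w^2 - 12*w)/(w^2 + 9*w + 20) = w*(w^2 - 4*w - 12)/(w^2 + 9*w + 20)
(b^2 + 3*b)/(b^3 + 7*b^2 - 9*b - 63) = b/(b^2 + 4*b - 21)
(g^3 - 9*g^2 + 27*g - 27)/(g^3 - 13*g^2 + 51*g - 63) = (g - 3)/(g - 7)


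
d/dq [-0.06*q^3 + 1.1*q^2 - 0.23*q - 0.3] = -0.18*q^2 + 2.2*q - 0.23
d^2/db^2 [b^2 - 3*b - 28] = 2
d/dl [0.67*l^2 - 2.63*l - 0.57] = 1.34*l - 2.63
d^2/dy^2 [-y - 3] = 0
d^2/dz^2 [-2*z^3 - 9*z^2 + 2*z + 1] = -12*z - 18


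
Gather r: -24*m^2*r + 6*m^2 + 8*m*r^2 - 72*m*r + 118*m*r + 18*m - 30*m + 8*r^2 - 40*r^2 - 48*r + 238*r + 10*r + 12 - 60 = 6*m^2 - 12*m + r^2*(8*m - 32) + r*(-24*m^2 + 46*m + 200) - 48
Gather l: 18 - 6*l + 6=24 - 6*l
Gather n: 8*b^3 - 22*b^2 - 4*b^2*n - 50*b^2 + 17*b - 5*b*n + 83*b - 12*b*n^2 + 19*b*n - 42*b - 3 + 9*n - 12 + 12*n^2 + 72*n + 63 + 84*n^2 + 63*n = 8*b^3 - 72*b^2 + 58*b + n^2*(96 - 12*b) + n*(-4*b^2 + 14*b + 144) + 48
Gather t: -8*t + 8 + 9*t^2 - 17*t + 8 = 9*t^2 - 25*t + 16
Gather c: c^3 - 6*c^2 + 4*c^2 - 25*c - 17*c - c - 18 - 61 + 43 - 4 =c^3 - 2*c^2 - 43*c - 40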